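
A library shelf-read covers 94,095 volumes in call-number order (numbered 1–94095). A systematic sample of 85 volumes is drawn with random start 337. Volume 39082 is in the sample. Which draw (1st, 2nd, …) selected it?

k = 94095/85 = 1107
position = (39082 − 337)/1107 + 1 = 38745/1107 + 1 = 35 + 1 = 36

36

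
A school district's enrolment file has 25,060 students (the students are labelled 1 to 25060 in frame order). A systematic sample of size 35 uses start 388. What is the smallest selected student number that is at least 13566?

k = 25060/35 = 716
Steps past start: ⌈(13566 − 388)/716⌉ = ⌈13178/716⌉ = 19
Selected student: 388 + 19×716 = 13992

13992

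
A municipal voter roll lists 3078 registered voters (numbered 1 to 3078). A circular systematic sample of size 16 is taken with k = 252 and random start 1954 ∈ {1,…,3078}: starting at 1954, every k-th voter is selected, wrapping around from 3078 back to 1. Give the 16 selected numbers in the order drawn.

1954, 2206, 2458, 2710, 2962, 136, 388, 640, 892, 1144, 1396, 1648, 1900, 2152, 2404, 2656

Selection 1: 1954
Selection 2: 1954 + 252 = 2206
Selection 3: 2206 + 252 = 2458
Selection 4: 2458 + 252 = 2710
Selection 5: 2710 + 252 = 2962
Selection 6: 2962 + 252 = 3214 → 3214 − 3078 = 136
Selection 7: 136 + 252 = 388
Selection 8: 388 + 252 = 640
Selection 9: 640 + 252 = 892
Selection 10: 892 + 252 = 1144
Selection 11: 1144 + 252 = 1396
Selection 12: 1396 + 252 = 1648
Selection 13: 1648 + 252 = 1900
Selection 14: 1900 + 252 = 2152
Selection 15: 2152 + 252 = 2404
Selection 16: 2404 + 252 = 2656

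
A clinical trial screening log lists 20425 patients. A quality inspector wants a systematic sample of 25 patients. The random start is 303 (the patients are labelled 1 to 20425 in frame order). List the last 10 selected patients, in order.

12558, 13375, 14192, 15009, 15826, 16643, 17460, 18277, 19094, 19911

k = N/n = 20425/25 = 817
16th selection = 303 + 15×817 = 12558
17th: 12558 + 817 = 13375
18th: 13375 + 817 = 14192
19th: 14192 + 817 = 15009
20th: 15009 + 817 = 15826
21st: 15826 + 817 = 16643
22nd: 16643 + 817 = 17460
23rd: 17460 + 817 = 18277
24th: 18277 + 817 = 19094
25th: 19094 + 817 = 19911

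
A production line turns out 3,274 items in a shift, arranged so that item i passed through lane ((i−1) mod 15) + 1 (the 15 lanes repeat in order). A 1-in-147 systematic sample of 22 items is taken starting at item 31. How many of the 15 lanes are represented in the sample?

Consecutive selections differ by k = 147, so their lane numbers differ by 147 mod 15 = 12.
gcd(147, 15) = 3, so the sample visits 15/3 = 5 distinct residues mod 15.
Start 31 is lane 1; the lanes hit are 1, 4, 7, 10, 13.

5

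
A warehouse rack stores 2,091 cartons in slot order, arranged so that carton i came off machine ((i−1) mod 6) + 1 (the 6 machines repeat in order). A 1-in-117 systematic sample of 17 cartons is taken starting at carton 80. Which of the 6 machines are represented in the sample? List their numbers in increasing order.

Consecutive selections differ by k = 117, so their machine numbers differ by 117 mod 6 = 3.
gcd(117, 6) = 3, so the sample visits 6/3 = 2 distinct residues mod 6.
Start 80 is machine 2; the machines hit are 2, 5.

2, 5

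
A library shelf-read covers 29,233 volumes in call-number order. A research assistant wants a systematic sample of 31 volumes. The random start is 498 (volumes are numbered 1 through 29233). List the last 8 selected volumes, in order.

k = N/n = 29233/31 = 943
24th selection = 498 + 23×943 = 22187
25th: 22187 + 943 = 23130
26th: 23130 + 943 = 24073
27th: 24073 + 943 = 25016
28th: 25016 + 943 = 25959
29th: 25959 + 943 = 26902
30th: 26902 + 943 = 27845
31st: 27845 + 943 = 28788

22187, 23130, 24073, 25016, 25959, 26902, 27845, 28788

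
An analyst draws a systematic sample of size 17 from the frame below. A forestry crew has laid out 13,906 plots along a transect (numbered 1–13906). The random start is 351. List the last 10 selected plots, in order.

k = N/n = 13906/17 = 818
8th selection = 351 + 7×818 = 6077
9th: 6077 + 818 = 6895
10th: 6895 + 818 = 7713
11th: 7713 + 818 = 8531
12th: 8531 + 818 = 9349
13th: 9349 + 818 = 10167
14th: 10167 + 818 = 10985
15th: 10985 + 818 = 11803
16th: 11803 + 818 = 12621
17th: 12621 + 818 = 13439

6077, 6895, 7713, 8531, 9349, 10167, 10985, 11803, 12621, 13439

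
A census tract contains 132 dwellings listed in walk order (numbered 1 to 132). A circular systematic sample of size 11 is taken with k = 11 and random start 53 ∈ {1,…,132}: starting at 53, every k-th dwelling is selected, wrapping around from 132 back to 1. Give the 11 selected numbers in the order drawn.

53, 64, 75, 86, 97, 108, 119, 130, 9, 20, 31

Selection 1: 53
Selection 2: 53 + 11 = 64
Selection 3: 64 + 11 = 75
Selection 4: 75 + 11 = 86
Selection 5: 86 + 11 = 97
Selection 6: 97 + 11 = 108
Selection 7: 108 + 11 = 119
Selection 8: 119 + 11 = 130
Selection 9: 130 + 11 = 141 → 141 − 132 = 9
Selection 10: 9 + 11 = 20
Selection 11: 20 + 11 = 31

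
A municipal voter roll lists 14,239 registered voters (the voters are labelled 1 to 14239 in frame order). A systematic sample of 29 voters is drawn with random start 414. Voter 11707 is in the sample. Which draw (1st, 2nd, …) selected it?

24

k = 14239/29 = 491
position = (11707 − 414)/491 + 1 = 11293/491 + 1 = 23 + 1 = 24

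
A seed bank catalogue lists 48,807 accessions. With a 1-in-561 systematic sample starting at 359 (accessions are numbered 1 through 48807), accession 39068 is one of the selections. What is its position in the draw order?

70

k = 561
position = (39068 − 359)/561 + 1 = 38709/561 + 1 = 69 + 1 = 70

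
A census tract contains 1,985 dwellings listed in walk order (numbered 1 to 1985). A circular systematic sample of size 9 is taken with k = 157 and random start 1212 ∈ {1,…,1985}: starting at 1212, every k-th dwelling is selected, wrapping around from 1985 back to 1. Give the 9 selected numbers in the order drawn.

1212, 1369, 1526, 1683, 1840, 12, 169, 326, 483

Selection 1: 1212
Selection 2: 1212 + 157 = 1369
Selection 3: 1369 + 157 = 1526
Selection 4: 1526 + 157 = 1683
Selection 5: 1683 + 157 = 1840
Selection 6: 1840 + 157 = 1997 → 1997 − 1985 = 12
Selection 7: 12 + 157 = 169
Selection 8: 169 + 157 = 326
Selection 9: 326 + 157 = 483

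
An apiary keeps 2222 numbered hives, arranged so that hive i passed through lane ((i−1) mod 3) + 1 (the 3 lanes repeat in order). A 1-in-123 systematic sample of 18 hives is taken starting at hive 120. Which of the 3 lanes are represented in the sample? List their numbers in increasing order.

3

Consecutive selections differ by k = 123, so their lane numbers differ by 123 mod 3 = 0.
gcd(123, 3) = 3, so the sample visits 3/3 = 1 distinct residues mod 3.
Start 120 is lane 3; the lanes hit are 3.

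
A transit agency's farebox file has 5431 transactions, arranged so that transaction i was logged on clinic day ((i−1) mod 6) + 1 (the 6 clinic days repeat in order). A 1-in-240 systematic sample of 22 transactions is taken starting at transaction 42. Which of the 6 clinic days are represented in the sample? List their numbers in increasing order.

6

Consecutive selections differ by k = 240, so their clinic day numbers differ by 240 mod 6 = 0.
gcd(240, 6) = 6, so the sample visits 6/6 = 1 distinct residues mod 6.
Start 42 is clinic day 6; the clinic days hit are 6.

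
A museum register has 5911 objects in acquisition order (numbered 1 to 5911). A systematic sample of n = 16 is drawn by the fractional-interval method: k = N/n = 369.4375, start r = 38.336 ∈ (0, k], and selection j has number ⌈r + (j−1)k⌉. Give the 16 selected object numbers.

39, 408, 778, 1147, 1517, 1886, 2255, 2625, 2994, 3364, 3733, 4103, 4472, 4842, 5211, 5580

j=1: r + 0k = 38.336 → ⌈·⌉ = 39
j=2: r + 1k = 407.7735 → ⌈·⌉ = 408
j=3: r + 2k = 777.211 → ⌈·⌉ = 778
j=4: r + 3k = 1146.6485 → ⌈·⌉ = 1147
j=5: r + 4k = 1516.086 → ⌈·⌉ = 1517
j=6: r + 5k = 1885.5235 → ⌈·⌉ = 1886
j=7: r + 6k = 2254.961 → ⌈·⌉ = 2255
j=8: r + 7k = 2624.3985 → ⌈·⌉ = 2625
j=9: r + 8k = 2993.836 → ⌈·⌉ = 2994
j=10: r + 9k = 3363.2735 → ⌈·⌉ = 3364
j=11: r + 10k = 3732.711 → ⌈·⌉ = 3733
j=12: r + 11k = 4102.1485 → ⌈·⌉ = 4103
j=13: r + 12k = 4471.586 → ⌈·⌉ = 4472
j=14: r + 13k = 4841.0235 → ⌈·⌉ = 4842
j=15: r + 14k = 5210.461 → ⌈·⌉ = 5211
j=16: r + 15k = 5579.8985 → ⌈·⌉ = 5580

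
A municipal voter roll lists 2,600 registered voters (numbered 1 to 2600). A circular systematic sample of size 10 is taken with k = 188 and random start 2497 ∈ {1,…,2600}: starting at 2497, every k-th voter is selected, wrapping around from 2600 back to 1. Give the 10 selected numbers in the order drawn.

Selection 1: 2497
Selection 2: 2497 + 188 = 2685 → 2685 − 2600 = 85
Selection 3: 85 + 188 = 273
Selection 4: 273 + 188 = 461
Selection 5: 461 + 188 = 649
Selection 6: 649 + 188 = 837
Selection 7: 837 + 188 = 1025
Selection 8: 1025 + 188 = 1213
Selection 9: 1213 + 188 = 1401
Selection 10: 1401 + 188 = 1589

2497, 85, 273, 461, 649, 837, 1025, 1213, 1401, 1589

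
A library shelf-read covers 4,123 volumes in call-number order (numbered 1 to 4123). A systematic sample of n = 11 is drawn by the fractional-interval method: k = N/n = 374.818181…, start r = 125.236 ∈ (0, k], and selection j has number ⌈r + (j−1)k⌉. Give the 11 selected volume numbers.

j=1: r + 0k = 125.236 → ⌈·⌉ = 126
j=2: r + 1k = 500.054181… → ⌈·⌉ = 501
j=3: r + 2k = 874.872363… → ⌈·⌉ = 875
j=4: r + 3k = 1249.690545… → ⌈·⌉ = 1250
j=5: r + 4k = 1624.508727… → ⌈·⌉ = 1625
j=6: r + 5k = 1999.326909… → ⌈·⌉ = 2000
j=7: r + 6k = 2374.145090… → ⌈·⌉ = 2375
j=8: r + 7k = 2748.963272… → ⌈·⌉ = 2749
j=9: r + 8k = 3123.781454… → ⌈·⌉ = 3124
j=10: r + 9k = 3498.599636… → ⌈·⌉ = 3499
j=11: r + 10k = 3873.417818… → ⌈·⌉ = 3874

126, 501, 875, 1250, 1625, 2000, 2375, 2749, 3124, 3499, 3874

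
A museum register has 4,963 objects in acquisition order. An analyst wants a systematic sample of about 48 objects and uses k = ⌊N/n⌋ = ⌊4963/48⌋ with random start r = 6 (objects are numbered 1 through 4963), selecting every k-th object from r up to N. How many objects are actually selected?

49

k = ⌊4963/48⌋ = 103
Achieved size = ⌊(4963 − 6)/103⌋ + 1 = ⌊4957/103⌋ + 1 = 48 + 1 = 49
(last selection: 6 + 48×103 = 4950 ≤ 4963; next would be 5053 > 4963)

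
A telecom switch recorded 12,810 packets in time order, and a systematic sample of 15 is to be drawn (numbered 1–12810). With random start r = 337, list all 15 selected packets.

337, 1191, 2045, 2899, 3753, 4607, 5461, 6315, 7169, 8023, 8877, 9731, 10585, 11439, 12293

k = N/n = 12810/15 = 854
packet 1: 337
packet 2: 337 + 854 = 1191
packet 3: 1191 + 854 = 2045
packet 4: 2045 + 854 = 2899
packet 5: 2899 + 854 = 3753
packet 6: 3753 + 854 = 4607
packet 7: 4607 + 854 = 5461
packet 8: 5461 + 854 = 6315
packet 9: 6315 + 854 = 7169
packet 10: 7169 + 854 = 8023
packet 11: 8023 + 854 = 8877
packet 12: 8877 + 854 = 9731
packet 13: 9731 + 854 = 10585
packet 14: 10585 + 854 = 11439
packet 15: 11439 + 854 = 12293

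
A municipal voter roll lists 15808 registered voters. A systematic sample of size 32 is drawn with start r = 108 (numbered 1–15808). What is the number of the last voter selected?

15422

k = 15808/32 = 494
32nd selection = r + (32−1)·k = 108 + 31×494 = 108 + 15314 = 15422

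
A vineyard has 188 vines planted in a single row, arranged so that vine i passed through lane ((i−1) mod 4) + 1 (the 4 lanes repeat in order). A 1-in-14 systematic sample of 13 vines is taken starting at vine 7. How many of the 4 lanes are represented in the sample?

2

Consecutive selections differ by k = 14, so their lane numbers differ by 14 mod 4 = 2.
gcd(14, 4) = 2, so the sample visits 4/2 = 2 distinct residues mod 4.
Start 7 is lane 3; the lanes hit are 1, 3.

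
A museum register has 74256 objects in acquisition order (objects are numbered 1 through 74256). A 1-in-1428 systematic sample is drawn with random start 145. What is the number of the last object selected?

72973

k = 1428
52nd selection = r + (52−1)·k = 145 + 51×1428 = 145 + 72828 = 72973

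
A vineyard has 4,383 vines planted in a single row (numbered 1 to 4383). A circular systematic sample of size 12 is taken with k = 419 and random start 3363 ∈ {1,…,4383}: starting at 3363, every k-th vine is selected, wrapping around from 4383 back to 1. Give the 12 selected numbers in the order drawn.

3363, 3782, 4201, 237, 656, 1075, 1494, 1913, 2332, 2751, 3170, 3589

Selection 1: 3363
Selection 2: 3363 + 419 = 3782
Selection 3: 3782 + 419 = 4201
Selection 4: 4201 + 419 = 4620 → 4620 − 4383 = 237
Selection 5: 237 + 419 = 656
Selection 6: 656 + 419 = 1075
Selection 7: 1075 + 419 = 1494
Selection 8: 1494 + 419 = 1913
Selection 9: 1913 + 419 = 2332
Selection 10: 2332 + 419 = 2751
Selection 11: 2751 + 419 = 3170
Selection 12: 3170 + 419 = 3589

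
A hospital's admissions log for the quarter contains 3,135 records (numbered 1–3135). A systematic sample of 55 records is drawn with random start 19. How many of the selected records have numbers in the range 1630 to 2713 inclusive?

k = 3135/55 = 57
First selection ≥ 1630: 19 + ⌈(1630−19)/57⌉·57 = 19 + 29×57 = 1672
Last selection ≤ 2713: 19 + ⌊(2713−19)/57⌋·57 = 19 + 47×57 = 2698
Count = 47 − 29 + 1 = 19

19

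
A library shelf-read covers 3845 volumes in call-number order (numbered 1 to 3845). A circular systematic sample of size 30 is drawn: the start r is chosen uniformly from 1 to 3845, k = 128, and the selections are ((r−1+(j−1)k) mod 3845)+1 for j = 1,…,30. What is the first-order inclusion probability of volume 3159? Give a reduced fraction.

6/769

For each position j, as r ranges over 1…3845 the j-th selection hits every volume exactly once, so volume 3159 is selected for exactly 30 of the 3845 starts.
Inclusion probability = 30/3845 = 6/769.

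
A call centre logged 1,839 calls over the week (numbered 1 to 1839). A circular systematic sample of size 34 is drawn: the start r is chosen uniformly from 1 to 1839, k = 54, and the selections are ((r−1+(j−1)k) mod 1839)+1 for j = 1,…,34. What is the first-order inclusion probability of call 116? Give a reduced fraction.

For each position j, as r ranges over 1…1839 the j-th selection hits every call exactly once, so call 116 is selected for exactly 34 of the 1839 starts.
Inclusion probability = 34/1839.

34/1839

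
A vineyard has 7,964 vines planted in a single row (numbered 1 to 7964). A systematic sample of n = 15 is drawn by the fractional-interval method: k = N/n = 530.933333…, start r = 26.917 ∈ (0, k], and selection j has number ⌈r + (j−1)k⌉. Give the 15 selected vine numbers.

27, 558, 1089, 1620, 2151, 2682, 3213, 3744, 4275, 4806, 5337, 5868, 6399, 6930, 7460

j=1: r + 0k = 26.917 → ⌈·⌉ = 27
j=2: r + 1k = 557.850333… → ⌈·⌉ = 558
j=3: r + 2k = 1088.783666… → ⌈·⌉ = 1089
j=4: r + 3k = 1619.717 → ⌈·⌉ = 1620
j=5: r + 4k = 2150.650333… → ⌈·⌉ = 2151
j=6: r + 5k = 2681.583666… → ⌈·⌉ = 2682
j=7: r + 6k = 3212.517 → ⌈·⌉ = 3213
j=8: r + 7k = 3743.450333… → ⌈·⌉ = 3744
j=9: r + 8k = 4274.383666… → ⌈·⌉ = 4275
j=10: r + 9k = 4805.317 → ⌈·⌉ = 4806
j=11: r + 10k = 5336.250333… → ⌈·⌉ = 5337
j=12: r + 11k = 5867.183666… → ⌈·⌉ = 5868
j=13: r + 12k = 6398.117 → ⌈·⌉ = 6399
j=14: r + 13k = 6929.050333… → ⌈·⌉ = 6930
j=15: r + 14k = 7459.983666… → ⌈·⌉ = 7460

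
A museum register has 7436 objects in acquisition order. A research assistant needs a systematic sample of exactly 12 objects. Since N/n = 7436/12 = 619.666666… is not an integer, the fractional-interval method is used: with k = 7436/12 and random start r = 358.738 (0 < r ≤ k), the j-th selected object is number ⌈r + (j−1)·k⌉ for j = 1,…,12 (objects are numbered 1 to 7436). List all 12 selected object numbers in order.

359, 979, 1599, 2218, 2838, 3458, 4077, 4697, 5317, 5936, 6556, 7176

j=1: r + 0k = 358.738 → ⌈·⌉ = 359
j=2: r + 1k = 978.404666… → ⌈·⌉ = 979
j=3: r + 2k = 1598.071333… → ⌈·⌉ = 1599
j=4: r + 3k = 2217.738 → ⌈·⌉ = 2218
j=5: r + 4k = 2837.404666… → ⌈·⌉ = 2838
j=6: r + 5k = 3457.071333… → ⌈·⌉ = 3458
j=7: r + 6k = 4076.738 → ⌈·⌉ = 4077
j=8: r + 7k = 4696.404666… → ⌈·⌉ = 4697
j=9: r + 8k = 5316.071333… → ⌈·⌉ = 5317
j=10: r + 9k = 5935.738 → ⌈·⌉ = 5936
j=11: r + 10k = 6555.404666… → ⌈·⌉ = 6556
j=12: r + 11k = 7175.071333… → ⌈·⌉ = 7176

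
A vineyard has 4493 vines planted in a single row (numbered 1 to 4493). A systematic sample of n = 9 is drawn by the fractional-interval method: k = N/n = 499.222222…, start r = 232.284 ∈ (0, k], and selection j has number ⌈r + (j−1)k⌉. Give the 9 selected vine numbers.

j=1: r + 0k = 232.284 → ⌈·⌉ = 233
j=2: r + 1k = 731.506222… → ⌈·⌉ = 732
j=3: r + 2k = 1230.728444… → ⌈·⌉ = 1231
j=4: r + 3k = 1729.950666… → ⌈·⌉ = 1730
j=5: r + 4k = 2229.172888… → ⌈·⌉ = 2230
j=6: r + 5k = 2728.395111… → ⌈·⌉ = 2729
j=7: r + 6k = 3227.617333… → ⌈·⌉ = 3228
j=8: r + 7k = 3726.839555… → ⌈·⌉ = 3727
j=9: r + 8k = 4226.061777… → ⌈·⌉ = 4227

233, 732, 1231, 1730, 2230, 2729, 3228, 3727, 4227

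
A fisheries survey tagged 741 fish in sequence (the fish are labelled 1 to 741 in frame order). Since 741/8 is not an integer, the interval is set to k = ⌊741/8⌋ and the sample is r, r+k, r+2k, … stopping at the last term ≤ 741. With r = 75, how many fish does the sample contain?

8

k = ⌊741/8⌋ = 92
Achieved size = ⌊(741 − 75)/92⌋ + 1 = ⌊666/92⌋ + 1 = 7 + 1 = 8
(last selection: 75 + 7×92 = 719 ≤ 741; next would be 811 > 741)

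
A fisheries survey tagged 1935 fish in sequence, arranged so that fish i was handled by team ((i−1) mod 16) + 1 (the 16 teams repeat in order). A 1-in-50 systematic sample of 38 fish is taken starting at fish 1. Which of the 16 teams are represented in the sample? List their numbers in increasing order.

Consecutive selections differ by k = 50, so their team numbers differ by 50 mod 16 = 2.
gcd(50, 16) = 2, so the sample visits 16/2 = 8 distinct residues mod 16.
Start 1 is team 1; the teams hit are 1, 3, 5, 7, 9, 11, 13, 15.

1, 3, 5, 7, 9, 11, 13, 15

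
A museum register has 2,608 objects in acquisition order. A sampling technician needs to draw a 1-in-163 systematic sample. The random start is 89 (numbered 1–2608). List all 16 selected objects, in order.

object 1: 89
object 2: 89 + 163 = 252
object 3: 252 + 163 = 415
object 4: 415 + 163 = 578
object 5: 578 + 163 = 741
object 6: 741 + 163 = 904
object 7: 904 + 163 = 1067
object 8: 1067 + 163 = 1230
object 9: 1230 + 163 = 1393
object 10: 1393 + 163 = 1556
object 11: 1556 + 163 = 1719
object 12: 1719 + 163 = 1882
object 13: 1882 + 163 = 2045
object 14: 2045 + 163 = 2208
object 15: 2208 + 163 = 2371
object 16: 2371 + 163 = 2534

89, 252, 415, 578, 741, 904, 1067, 1230, 1393, 1556, 1719, 1882, 2045, 2208, 2371, 2534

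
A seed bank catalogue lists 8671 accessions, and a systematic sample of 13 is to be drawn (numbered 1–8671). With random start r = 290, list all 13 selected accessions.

k = N/n = 8671/13 = 667
accession 1: 290
accession 2: 290 + 667 = 957
accession 3: 957 + 667 = 1624
accession 4: 1624 + 667 = 2291
accession 5: 2291 + 667 = 2958
accession 6: 2958 + 667 = 3625
accession 7: 3625 + 667 = 4292
accession 8: 4292 + 667 = 4959
accession 9: 4959 + 667 = 5626
accession 10: 5626 + 667 = 6293
accession 11: 6293 + 667 = 6960
accession 12: 6960 + 667 = 7627
accession 13: 7627 + 667 = 8294

290, 957, 1624, 2291, 2958, 3625, 4292, 4959, 5626, 6293, 6960, 7627, 8294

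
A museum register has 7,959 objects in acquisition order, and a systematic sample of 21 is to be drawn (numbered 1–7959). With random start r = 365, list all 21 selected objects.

365, 744, 1123, 1502, 1881, 2260, 2639, 3018, 3397, 3776, 4155, 4534, 4913, 5292, 5671, 6050, 6429, 6808, 7187, 7566, 7945

k = N/n = 7959/21 = 379
object 1: 365
object 2: 365 + 379 = 744
object 3: 744 + 379 = 1123
object 4: 1123 + 379 = 1502
object 5: 1502 + 379 = 1881
object 6: 1881 + 379 = 2260
object 7: 2260 + 379 = 2639
object 8: 2639 + 379 = 3018
object 9: 3018 + 379 = 3397
object 10: 3397 + 379 = 3776
object 11: 3776 + 379 = 4155
object 12: 4155 + 379 = 4534
object 13: 4534 + 379 = 4913
object 14: 4913 + 379 = 5292
object 15: 5292 + 379 = 5671
object 16: 5671 + 379 = 6050
object 17: 6050 + 379 = 6429
object 18: 6429 + 379 = 6808
object 19: 6808 + 379 = 7187
object 20: 7187 + 379 = 7566
object 21: 7566 + 379 = 7945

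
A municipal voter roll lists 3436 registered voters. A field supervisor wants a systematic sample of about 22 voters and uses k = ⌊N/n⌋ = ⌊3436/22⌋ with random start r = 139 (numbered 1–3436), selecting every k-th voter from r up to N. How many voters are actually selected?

22

k = ⌊3436/22⌋ = 156
Achieved size = ⌊(3436 − 139)/156⌋ + 1 = ⌊3297/156⌋ + 1 = 21 + 1 = 22
(last selection: 139 + 21×156 = 3415 ≤ 3436; next would be 3571 > 3436)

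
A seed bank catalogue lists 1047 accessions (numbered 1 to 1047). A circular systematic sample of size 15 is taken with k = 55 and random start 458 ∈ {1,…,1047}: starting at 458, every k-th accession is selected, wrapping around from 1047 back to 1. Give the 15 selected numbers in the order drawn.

Selection 1: 458
Selection 2: 458 + 55 = 513
Selection 3: 513 + 55 = 568
Selection 4: 568 + 55 = 623
Selection 5: 623 + 55 = 678
Selection 6: 678 + 55 = 733
Selection 7: 733 + 55 = 788
Selection 8: 788 + 55 = 843
Selection 9: 843 + 55 = 898
Selection 10: 898 + 55 = 953
Selection 11: 953 + 55 = 1008
Selection 12: 1008 + 55 = 1063 → 1063 − 1047 = 16
Selection 13: 16 + 55 = 71
Selection 14: 71 + 55 = 126
Selection 15: 126 + 55 = 181

458, 513, 568, 623, 678, 733, 788, 843, 898, 953, 1008, 16, 71, 126, 181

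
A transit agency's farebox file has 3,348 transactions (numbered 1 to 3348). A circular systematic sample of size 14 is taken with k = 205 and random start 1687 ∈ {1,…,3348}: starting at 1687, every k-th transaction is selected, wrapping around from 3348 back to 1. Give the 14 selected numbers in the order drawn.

1687, 1892, 2097, 2302, 2507, 2712, 2917, 3122, 3327, 184, 389, 594, 799, 1004

Selection 1: 1687
Selection 2: 1687 + 205 = 1892
Selection 3: 1892 + 205 = 2097
Selection 4: 2097 + 205 = 2302
Selection 5: 2302 + 205 = 2507
Selection 6: 2507 + 205 = 2712
Selection 7: 2712 + 205 = 2917
Selection 8: 2917 + 205 = 3122
Selection 9: 3122 + 205 = 3327
Selection 10: 3327 + 205 = 3532 → 3532 − 3348 = 184
Selection 11: 184 + 205 = 389
Selection 12: 389 + 205 = 594
Selection 13: 594 + 205 = 799
Selection 14: 799 + 205 = 1004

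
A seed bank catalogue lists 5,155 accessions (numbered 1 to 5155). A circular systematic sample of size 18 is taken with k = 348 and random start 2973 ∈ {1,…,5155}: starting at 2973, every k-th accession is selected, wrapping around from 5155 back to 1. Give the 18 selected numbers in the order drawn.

2973, 3321, 3669, 4017, 4365, 4713, 5061, 254, 602, 950, 1298, 1646, 1994, 2342, 2690, 3038, 3386, 3734

Selection 1: 2973
Selection 2: 2973 + 348 = 3321
Selection 3: 3321 + 348 = 3669
Selection 4: 3669 + 348 = 4017
Selection 5: 4017 + 348 = 4365
Selection 6: 4365 + 348 = 4713
Selection 7: 4713 + 348 = 5061
Selection 8: 5061 + 348 = 5409 → 5409 − 5155 = 254
Selection 9: 254 + 348 = 602
Selection 10: 602 + 348 = 950
Selection 11: 950 + 348 = 1298
Selection 12: 1298 + 348 = 1646
Selection 13: 1646 + 348 = 1994
Selection 14: 1994 + 348 = 2342
Selection 15: 2342 + 348 = 2690
Selection 16: 2690 + 348 = 3038
Selection 17: 3038 + 348 = 3386
Selection 18: 3386 + 348 = 3734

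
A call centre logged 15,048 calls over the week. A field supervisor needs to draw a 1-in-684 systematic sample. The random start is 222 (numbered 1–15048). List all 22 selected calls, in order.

222, 906, 1590, 2274, 2958, 3642, 4326, 5010, 5694, 6378, 7062, 7746, 8430, 9114, 9798, 10482, 11166, 11850, 12534, 13218, 13902, 14586

call 1: 222
call 2: 222 + 684 = 906
call 3: 906 + 684 = 1590
call 4: 1590 + 684 = 2274
call 5: 2274 + 684 = 2958
call 6: 2958 + 684 = 3642
call 7: 3642 + 684 = 4326
call 8: 4326 + 684 = 5010
call 9: 5010 + 684 = 5694
call 10: 5694 + 684 = 6378
call 11: 6378 + 684 = 7062
call 12: 7062 + 684 = 7746
call 13: 7746 + 684 = 8430
call 14: 8430 + 684 = 9114
call 15: 9114 + 684 = 9798
call 16: 9798 + 684 = 10482
call 17: 10482 + 684 = 11166
call 18: 11166 + 684 = 11850
call 19: 11850 + 684 = 12534
call 20: 12534 + 684 = 13218
call 21: 13218 + 684 = 13902
call 22: 13902 + 684 = 14586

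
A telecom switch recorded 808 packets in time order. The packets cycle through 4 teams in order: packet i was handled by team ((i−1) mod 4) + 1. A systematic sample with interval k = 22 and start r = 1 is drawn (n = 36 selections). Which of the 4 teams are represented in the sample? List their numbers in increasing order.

1, 3

Consecutive selections differ by k = 22, so their team numbers differ by 22 mod 4 = 2.
gcd(22, 4) = 2, so the sample visits 4/2 = 2 distinct residues mod 4.
Start 1 is team 1; the teams hit are 1, 3.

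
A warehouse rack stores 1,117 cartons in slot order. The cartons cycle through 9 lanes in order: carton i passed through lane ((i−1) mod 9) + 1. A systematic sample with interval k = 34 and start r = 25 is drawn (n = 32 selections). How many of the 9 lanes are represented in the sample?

Consecutive selections differ by k = 34, so their lane numbers differ by 34 mod 9 = 7.
gcd(34, 9) = 1, so the sample visits 9/1 = 9 distinct residues mod 9.
Start 25 is lane 7; the lanes hit are 1, 2, 3, 4, 5, 6, 7, 8, 9.

9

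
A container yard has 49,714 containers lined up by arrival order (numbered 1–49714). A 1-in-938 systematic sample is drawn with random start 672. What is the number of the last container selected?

k = 938
53rd selection = r + (53−1)·k = 672 + 52×938 = 672 + 48776 = 49448

49448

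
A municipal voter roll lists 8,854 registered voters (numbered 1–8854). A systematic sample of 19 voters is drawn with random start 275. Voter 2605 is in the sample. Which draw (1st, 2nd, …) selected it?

k = 8854/19 = 466
position = (2605 − 275)/466 + 1 = 2330/466 + 1 = 5 + 1 = 6

6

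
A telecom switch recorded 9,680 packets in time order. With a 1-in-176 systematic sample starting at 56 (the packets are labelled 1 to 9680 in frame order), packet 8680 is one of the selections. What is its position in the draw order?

k = 176
position = (8680 − 56)/176 + 1 = 8624/176 + 1 = 49 + 1 = 50

50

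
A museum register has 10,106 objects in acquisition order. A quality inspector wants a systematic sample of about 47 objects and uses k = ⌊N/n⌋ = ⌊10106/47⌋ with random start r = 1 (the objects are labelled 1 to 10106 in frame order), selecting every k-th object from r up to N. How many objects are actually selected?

k = ⌊10106/47⌋ = 215
Achieved size = ⌊(10106 − 1)/215⌋ + 1 = ⌊10105/215⌋ + 1 = 47 + 1 = 48
(last selection: 1 + 47×215 = 10106 ≤ 10106; next would be 10321 > 10106)

48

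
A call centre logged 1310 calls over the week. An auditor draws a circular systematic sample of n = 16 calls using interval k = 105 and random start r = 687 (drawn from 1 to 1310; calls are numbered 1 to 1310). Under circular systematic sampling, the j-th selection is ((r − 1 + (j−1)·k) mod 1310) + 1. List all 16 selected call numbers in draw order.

Selection 1: 687
Selection 2: 687 + 105 = 792
Selection 3: 792 + 105 = 897
Selection 4: 897 + 105 = 1002
Selection 5: 1002 + 105 = 1107
Selection 6: 1107 + 105 = 1212
Selection 7: 1212 + 105 = 1317 → 1317 − 1310 = 7
Selection 8: 7 + 105 = 112
Selection 9: 112 + 105 = 217
Selection 10: 217 + 105 = 322
Selection 11: 322 + 105 = 427
Selection 12: 427 + 105 = 532
Selection 13: 532 + 105 = 637
Selection 14: 637 + 105 = 742
Selection 15: 742 + 105 = 847
Selection 16: 847 + 105 = 952

687, 792, 897, 1002, 1107, 1212, 7, 112, 217, 322, 427, 532, 637, 742, 847, 952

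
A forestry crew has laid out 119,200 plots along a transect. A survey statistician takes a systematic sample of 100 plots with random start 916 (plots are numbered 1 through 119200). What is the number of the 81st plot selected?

k = 119200/100 = 1192
81st selection = r + (81−1)·k = 916 + 80×1192 = 916 + 95360 = 96276

96276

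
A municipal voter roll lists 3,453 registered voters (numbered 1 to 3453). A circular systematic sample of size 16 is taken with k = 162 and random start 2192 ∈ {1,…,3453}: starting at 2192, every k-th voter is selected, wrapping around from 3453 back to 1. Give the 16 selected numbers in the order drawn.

2192, 2354, 2516, 2678, 2840, 3002, 3164, 3326, 35, 197, 359, 521, 683, 845, 1007, 1169

Selection 1: 2192
Selection 2: 2192 + 162 = 2354
Selection 3: 2354 + 162 = 2516
Selection 4: 2516 + 162 = 2678
Selection 5: 2678 + 162 = 2840
Selection 6: 2840 + 162 = 3002
Selection 7: 3002 + 162 = 3164
Selection 8: 3164 + 162 = 3326
Selection 9: 3326 + 162 = 3488 → 3488 − 3453 = 35
Selection 10: 35 + 162 = 197
Selection 11: 197 + 162 = 359
Selection 12: 359 + 162 = 521
Selection 13: 521 + 162 = 683
Selection 14: 683 + 162 = 845
Selection 15: 845 + 162 = 1007
Selection 16: 1007 + 162 = 1169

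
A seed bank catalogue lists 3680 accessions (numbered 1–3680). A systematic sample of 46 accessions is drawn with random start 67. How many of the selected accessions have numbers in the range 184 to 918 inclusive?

k = 3680/46 = 80
First selection ≥ 184: 67 + ⌈(184−67)/80⌉·80 = 67 + 2×80 = 227
Last selection ≤ 918: 67 + ⌊(918−67)/80⌋·80 = 67 + 10×80 = 867
Count = 10 − 2 + 1 = 9

9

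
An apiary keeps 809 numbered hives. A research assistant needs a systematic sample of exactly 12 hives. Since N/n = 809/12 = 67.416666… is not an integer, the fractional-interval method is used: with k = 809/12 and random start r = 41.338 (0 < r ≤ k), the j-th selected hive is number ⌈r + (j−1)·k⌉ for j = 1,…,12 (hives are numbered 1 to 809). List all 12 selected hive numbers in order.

j=1: r + 0k = 41.338 → ⌈·⌉ = 42
j=2: r + 1k = 108.754666… → ⌈·⌉ = 109
j=3: r + 2k = 176.171333… → ⌈·⌉ = 177
j=4: r + 3k = 243.588 → ⌈·⌉ = 244
j=5: r + 4k = 311.004666… → ⌈·⌉ = 312
j=6: r + 5k = 378.421333… → ⌈·⌉ = 379
j=7: r + 6k = 445.838 → ⌈·⌉ = 446
j=8: r + 7k = 513.254666… → ⌈·⌉ = 514
j=9: r + 8k = 580.671333… → ⌈·⌉ = 581
j=10: r + 9k = 648.088 → ⌈·⌉ = 649
j=11: r + 10k = 715.504666… → ⌈·⌉ = 716
j=12: r + 11k = 782.921333… → ⌈·⌉ = 783

42, 109, 177, 244, 312, 379, 446, 514, 581, 649, 716, 783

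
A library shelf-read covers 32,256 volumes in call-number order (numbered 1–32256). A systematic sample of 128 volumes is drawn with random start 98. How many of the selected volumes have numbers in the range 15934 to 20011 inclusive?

k = 32256/128 = 252
First selection ≥ 15934: 98 + ⌈(15934−98)/252⌉·252 = 98 + 63×252 = 15974
Last selection ≤ 20011: 98 + ⌊(20011−98)/252⌋·252 = 98 + 79×252 = 20006
Count = 79 − 63 + 1 = 17

17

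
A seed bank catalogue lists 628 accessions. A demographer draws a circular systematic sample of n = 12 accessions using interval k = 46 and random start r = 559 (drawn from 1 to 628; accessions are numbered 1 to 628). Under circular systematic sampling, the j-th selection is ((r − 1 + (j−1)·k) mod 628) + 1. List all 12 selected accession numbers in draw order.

559, 605, 23, 69, 115, 161, 207, 253, 299, 345, 391, 437

Selection 1: 559
Selection 2: 559 + 46 = 605
Selection 3: 605 + 46 = 651 → 651 − 628 = 23
Selection 4: 23 + 46 = 69
Selection 5: 69 + 46 = 115
Selection 6: 115 + 46 = 161
Selection 7: 161 + 46 = 207
Selection 8: 207 + 46 = 253
Selection 9: 253 + 46 = 299
Selection 10: 299 + 46 = 345
Selection 11: 345 + 46 = 391
Selection 12: 391 + 46 = 437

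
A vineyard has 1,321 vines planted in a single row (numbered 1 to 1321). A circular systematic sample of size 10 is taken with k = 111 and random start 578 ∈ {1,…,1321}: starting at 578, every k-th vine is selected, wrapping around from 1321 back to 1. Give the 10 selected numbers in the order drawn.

Selection 1: 578
Selection 2: 578 + 111 = 689
Selection 3: 689 + 111 = 800
Selection 4: 800 + 111 = 911
Selection 5: 911 + 111 = 1022
Selection 6: 1022 + 111 = 1133
Selection 7: 1133 + 111 = 1244
Selection 8: 1244 + 111 = 1355 → 1355 − 1321 = 34
Selection 9: 34 + 111 = 145
Selection 10: 145 + 111 = 256

578, 689, 800, 911, 1022, 1133, 1244, 34, 145, 256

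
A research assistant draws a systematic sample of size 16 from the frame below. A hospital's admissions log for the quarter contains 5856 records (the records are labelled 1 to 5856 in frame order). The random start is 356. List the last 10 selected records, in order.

2552, 2918, 3284, 3650, 4016, 4382, 4748, 5114, 5480, 5846

k = N/n = 5856/16 = 366
7th selection = 356 + 6×366 = 2552
8th: 2552 + 366 = 2918
9th: 2918 + 366 = 3284
10th: 3284 + 366 = 3650
11th: 3650 + 366 = 4016
12th: 4016 + 366 = 4382
13th: 4382 + 366 = 4748
14th: 4748 + 366 = 5114
15th: 5114 + 366 = 5480
16th: 5480 + 366 = 5846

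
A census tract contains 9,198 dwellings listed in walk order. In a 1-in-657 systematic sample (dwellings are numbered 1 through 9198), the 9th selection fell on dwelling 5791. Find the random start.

535

k = 657
r = 5791 − (9−1)×657 = 5791 − 5256 = 535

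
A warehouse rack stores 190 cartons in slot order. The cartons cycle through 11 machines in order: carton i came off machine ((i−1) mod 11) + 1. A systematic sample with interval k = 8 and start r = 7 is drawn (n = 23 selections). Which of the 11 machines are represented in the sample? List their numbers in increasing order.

Consecutive selections differ by k = 8, so their machine numbers differ by 8 mod 11 = 8.
gcd(8, 11) = 1, so the sample visits 11/1 = 11 distinct residues mod 11.
Start 7 is machine 7; the machines hit are 1, 2, 3, 4, 5, 6, 7, 8, 9, 10, 11.

1, 2, 3, 4, 5, 6, 7, 8, 9, 10, 11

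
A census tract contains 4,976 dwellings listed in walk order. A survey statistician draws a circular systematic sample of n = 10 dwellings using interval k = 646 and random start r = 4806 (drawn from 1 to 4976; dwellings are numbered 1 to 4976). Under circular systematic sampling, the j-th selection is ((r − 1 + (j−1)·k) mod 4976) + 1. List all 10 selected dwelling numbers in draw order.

4806, 476, 1122, 1768, 2414, 3060, 3706, 4352, 22, 668

Selection 1: 4806
Selection 2: 4806 + 646 = 5452 → 5452 − 4976 = 476
Selection 3: 476 + 646 = 1122
Selection 4: 1122 + 646 = 1768
Selection 5: 1768 + 646 = 2414
Selection 6: 2414 + 646 = 3060
Selection 7: 3060 + 646 = 3706
Selection 8: 3706 + 646 = 4352
Selection 9: 4352 + 646 = 4998 → 4998 − 4976 = 22
Selection 10: 22 + 646 = 668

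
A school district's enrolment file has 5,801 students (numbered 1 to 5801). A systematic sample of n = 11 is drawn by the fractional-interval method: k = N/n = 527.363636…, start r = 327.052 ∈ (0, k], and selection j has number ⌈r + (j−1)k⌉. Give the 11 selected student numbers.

j=1: r + 0k = 327.052 → ⌈·⌉ = 328
j=2: r + 1k = 854.415636… → ⌈·⌉ = 855
j=3: r + 2k = 1381.779272… → ⌈·⌉ = 1382
j=4: r + 3k = 1909.142909… → ⌈·⌉ = 1910
j=5: r + 4k = 2436.506545… → ⌈·⌉ = 2437
j=6: r + 5k = 2963.870181… → ⌈·⌉ = 2964
j=7: r + 6k = 3491.233818… → ⌈·⌉ = 3492
j=8: r + 7k = 4018.597454… → ⌈·⌉ = 4019
j=9: r + 8k = 4545.961090… → ⌈·⌉ = 4546
j=10: r + 9k = 5073.324727… → ⌈·⌉ = 5074
j=11: r + 10k = 5600.688363… → ⌈·⌉ = 5601

328, 855, 1382, 1910, 2437, 2964, 3492, 4019, 4546, 5074, 5601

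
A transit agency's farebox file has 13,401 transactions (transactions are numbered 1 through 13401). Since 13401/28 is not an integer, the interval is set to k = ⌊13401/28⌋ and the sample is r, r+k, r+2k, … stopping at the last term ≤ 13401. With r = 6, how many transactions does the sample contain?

29

k = ⌊13401/28⌋ = 478
Achieved size = ⌊(13401 − 6)/478⌋ + 1 = ⌊13395/478⌋ + 1 = 28 + 1 = 29
(last selection: 6 + 28×478 = 13390 ≤ 13401; next would be 13868 > 13401)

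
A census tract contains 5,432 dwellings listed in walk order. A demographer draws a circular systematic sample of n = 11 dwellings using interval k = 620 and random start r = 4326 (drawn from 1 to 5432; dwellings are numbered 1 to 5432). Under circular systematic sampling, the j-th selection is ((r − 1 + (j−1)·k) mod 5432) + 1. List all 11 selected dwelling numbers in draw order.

Selection 1: 4326
Selection 2: 4326 + 620 = 4946
Selection 3: 4946 + 620 = 5566 → 5566 − 5432 = 134
Selection 4: 134 + 620 = 754
Selection 5: 754 + 620 = 1374
Selection 6: 1374 + 620 = 1994
Selection 7: 1994 + 620 = 2614
Selection 8: 2614 + 620 = 3234
Selection 9: 3234 + 620 = 3854
Selection 10: 3854 + 620 = 4474
Selection 11: 4474 + 620 = 5094

4326, 4946, 134, 754, 1374, 1994, 2614, 3234, 3854, 4474, 5094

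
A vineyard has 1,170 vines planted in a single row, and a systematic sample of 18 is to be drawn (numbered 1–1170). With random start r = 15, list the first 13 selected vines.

k = N/n = 1170/18 = 65
vine 1: 15
vine 2: 15 + 65 = 80
vine 3: 80 + 65 = 145
vine 4: 145 + 65 = 210
vine 5: 210 + 65 = 275
vine 6: 275 + 65 = 340
vine 7: 340 + 65 = 405
vine 8: 405 + 65 = 470
vine 9: 470 + 65 = 535
vine 10: 535 + 65 = 600
vine 11: 600 + 65 = 665
vine 12: 665 + 65 = 730
vine 13: 730 + 65 = 795

15, 80, 145, 210, 275, 340, 405, 470, 535, 600, 665, 730, 795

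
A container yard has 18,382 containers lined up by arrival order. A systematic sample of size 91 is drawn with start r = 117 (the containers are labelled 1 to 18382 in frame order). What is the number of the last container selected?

18297

k = 18382/91 = 202
91st selection = r + (91−1)·k = 117 + 90×202 = 117 + 18180 = 18297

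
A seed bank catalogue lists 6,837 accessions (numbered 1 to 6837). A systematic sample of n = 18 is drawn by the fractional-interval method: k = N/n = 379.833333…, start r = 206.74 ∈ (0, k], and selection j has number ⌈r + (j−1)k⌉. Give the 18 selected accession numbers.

207, 587, 967, 1347, 1727, 2106, 2486, 2866, 3246, 3626, 4006, 4385, 4765, 5145, 5525, 5905, 6285, 6664

j=1: r + 0k = 206.74 → ⌈·⌉ = 207
j=2: r + 1k = 586.573333… → ⌈·⌉ = 587
j=3: r + 2k = 966.406666… → ⌈·⌉ = 967
j=4: r + 3k = 1346.24 → ⌈·⌉ = 1347
j=5: r + 4k = 1726.073333… → ⌈·⌉ = 1727
j=6: r + 5k = 2105.906666… → ⌈·⌉ = 2106
j=7: r + 6k = 2485.74 → ⌈·⌉ = 2486
j=8: r + 7k = 2865.573333… → ⌈·⌉ = 2866
j=9: r + 8k = 3245.406666… → ⌈·⌉ = 3246
j=10: r + 9k = 3625.24 → ⌈·⌉ = 3626
j=11: r + 10k = 4005.073333… → ⌈·⌉ = 4006
j=12: r + 11k = 4384.906666… → ⌈·⌉ = 4385
j=13: r + 12k = 4764.74 → ⌈·⌉ = 4765
j=14: r + 13k = 5144.573333… → ⌈·⌉ = 5145
j=15: r + 14k = 5524.406666… → ⌈·⌉ = 5525
j=16: r + 15k = 5904.24 → ⌈·⌉ = 5905
j=17: r + 16k = 6284.073333… → ⌈·⌉ = 6285
j=18: r + 17k = 6663.906666… → ⌈·⌉ = 6664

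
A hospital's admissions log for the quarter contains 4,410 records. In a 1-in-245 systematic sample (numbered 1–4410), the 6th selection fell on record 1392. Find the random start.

k = 245
r = 1392 − (6−1)×245 = 1392 − 1225 = 167

167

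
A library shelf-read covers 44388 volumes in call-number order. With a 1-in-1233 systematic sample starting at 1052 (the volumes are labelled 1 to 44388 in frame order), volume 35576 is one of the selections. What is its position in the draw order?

29

k = 1233
position = (35576 − 1052)/1233 + 1 = 34524/1233 + 1 = 28 + 1 = 29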